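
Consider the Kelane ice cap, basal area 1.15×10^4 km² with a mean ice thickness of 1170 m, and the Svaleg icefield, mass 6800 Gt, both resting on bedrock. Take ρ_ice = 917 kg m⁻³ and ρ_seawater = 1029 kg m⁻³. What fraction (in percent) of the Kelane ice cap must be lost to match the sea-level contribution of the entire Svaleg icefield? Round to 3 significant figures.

≈ 55.1 %

Equal sea-level rise means equal mass of meltwater, i.e. equal mass of ice lost.
Ice mass of Svaleg: 6.800×10^15 kg; ice mass of Kelane: 1.234×10^16 kg.
Fraction required = 6.800×10^15 / 1.234×10^16 = 0.551 → 55.1 %.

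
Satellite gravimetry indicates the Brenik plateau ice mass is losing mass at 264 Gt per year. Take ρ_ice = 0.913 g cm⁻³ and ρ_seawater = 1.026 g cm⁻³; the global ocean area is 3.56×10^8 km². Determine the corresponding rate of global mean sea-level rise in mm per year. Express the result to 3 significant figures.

≈ 0.723 mm/yr

ρ_w = 1.026 g cm⁻³ = 1026 kg m⁻³. Annual water volume added = 264 Gt / ρ_w = 2.640×10^14 kg / 1026 kg m⁻³ = 2.573×10^11 m³.
Δh per year = 2.573×10^11 / 3.56×10^14 = 7.23×10^-4 m = 0.723 mm.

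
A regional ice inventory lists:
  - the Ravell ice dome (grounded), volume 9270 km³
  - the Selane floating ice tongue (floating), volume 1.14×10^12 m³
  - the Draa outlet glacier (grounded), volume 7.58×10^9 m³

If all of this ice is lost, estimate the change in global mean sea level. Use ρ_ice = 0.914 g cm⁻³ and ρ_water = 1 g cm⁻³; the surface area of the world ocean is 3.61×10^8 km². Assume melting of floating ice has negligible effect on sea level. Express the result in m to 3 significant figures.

≈ 0.0235 m

Ravell: 9270 km³ × (914/1000) = 8473 km³ of water.
The Selane floating ice tongue is floating and already displaces its own weight of water, so its melt adds essentially nothing to sea level.
Draa: 7.58×10^9 m³ × (914/1000) = 6.928×10^9 m³ of water.
Total added water ≈ 8.480×10^12 m³ over 3.61×10^14 m² → Δh = 0.0235 m.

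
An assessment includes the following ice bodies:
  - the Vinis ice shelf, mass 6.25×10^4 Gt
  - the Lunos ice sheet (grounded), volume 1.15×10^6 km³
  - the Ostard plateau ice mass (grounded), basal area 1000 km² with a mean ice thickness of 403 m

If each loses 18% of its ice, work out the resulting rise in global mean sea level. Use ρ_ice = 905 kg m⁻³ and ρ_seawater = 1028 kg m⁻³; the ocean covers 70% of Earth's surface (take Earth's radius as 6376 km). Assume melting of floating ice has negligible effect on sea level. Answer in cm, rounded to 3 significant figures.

≈ 51.0 cm

The Vinis ice shelf is floating and already displaces its own weight of water, so its melt adds essentially nothing to sea level.
Lunos: 0.18 × 1.15×10^6 km³ × (905/1028) = 1.822×10^5 km³ of water.
Ostard: ice volume = 1000 km² × 403 m = 403.0 km³; 0.18 × 403.0 × (905/1028) = 63.86 km³ of water.
Total added water ≈ 1.823×10^14 m³ over 3.58×10^14 m² → Δh = 0.510 m = 51.0 cm.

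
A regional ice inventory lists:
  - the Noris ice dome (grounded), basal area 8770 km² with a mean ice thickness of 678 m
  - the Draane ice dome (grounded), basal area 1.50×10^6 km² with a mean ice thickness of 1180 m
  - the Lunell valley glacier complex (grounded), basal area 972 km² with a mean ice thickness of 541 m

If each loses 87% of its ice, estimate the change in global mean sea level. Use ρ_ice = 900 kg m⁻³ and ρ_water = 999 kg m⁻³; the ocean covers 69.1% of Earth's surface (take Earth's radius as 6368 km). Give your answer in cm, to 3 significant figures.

≈ 395 cm

Noris: ice volume = 8770 km² × 678 m = 5946 km³; 0.87 × 5946 × (900/999) = 4660 km³ of water.
Draane: ice volume = 1.50×10^6 km² × 1180 m = 1.770×10^6 km³; 0.87 × 1.770×10^6 × (900/999) = 1.387×10^6 km³ of water.
Lunell: ice volume = 972 km² × 541 m = 525.9 km³; 0.87 × 525.9 × (900/999) = 412.2 km³ of water.
Total added water ≈ 1.392×10^15 m³ over 3.52×10^14 m² → Δh = 3.95 m = 395 cm.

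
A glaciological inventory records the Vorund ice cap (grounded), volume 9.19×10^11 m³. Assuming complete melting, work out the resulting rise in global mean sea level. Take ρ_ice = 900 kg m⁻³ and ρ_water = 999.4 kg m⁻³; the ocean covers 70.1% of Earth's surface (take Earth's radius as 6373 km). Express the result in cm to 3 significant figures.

Vorund: 9.19×10^11 m³ × (900/999.4) = 8.276×10^11 m³ of water.
Spread over 3.58×10^14 m² of ocean, Δh = 8.276×10^11 / 3.58×10^14 = 2.31×10^-3 m = 0.231 cm.

≈ 0.231 cm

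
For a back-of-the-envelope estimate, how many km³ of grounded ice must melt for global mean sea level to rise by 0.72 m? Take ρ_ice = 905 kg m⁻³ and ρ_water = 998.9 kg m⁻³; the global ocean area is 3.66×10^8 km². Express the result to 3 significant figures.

Required water volume = Δh × A = 0.72 m × 3.66×10^14 m² = 2.635×10^14 m³ = 2.635×10^5 km³.
Ice volume = water volume × ρ_w/ρ_ice = 2.635×10^5 × 998.9/905 = 2.91×10^5 km³.

≈ 2.91×10^5 km³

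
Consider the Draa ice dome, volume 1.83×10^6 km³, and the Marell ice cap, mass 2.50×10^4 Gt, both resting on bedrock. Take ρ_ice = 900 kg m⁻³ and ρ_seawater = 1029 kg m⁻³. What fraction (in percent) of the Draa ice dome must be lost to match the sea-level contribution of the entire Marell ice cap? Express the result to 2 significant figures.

≈ 1.5 %

Equal sea-level rise means equal mass of meltwater, i.e. equal mass of ice lost.
Ice mass of Marell: 2.500×10^16 kg; ice mass of Draa: 1.647×10^18 kg.
Fraction required = 2.500×10^16 / 1.647×10^18 = 0.0152 → 1.5 %.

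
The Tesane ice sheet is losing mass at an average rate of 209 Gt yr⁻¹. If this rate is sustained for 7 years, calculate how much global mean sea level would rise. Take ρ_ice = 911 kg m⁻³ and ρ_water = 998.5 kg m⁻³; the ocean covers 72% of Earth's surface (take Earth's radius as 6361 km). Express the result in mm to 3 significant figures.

Total mass lost = 209 Gt/yr × 7 yr = 1463 Gt = 1.463×10^15 kg.
ρ_w = 998.5 kg m⁻³, so water volume = 1.463×10^15 / 998.5 = 1.465×10^12 m³.
Δh = 1.465×10^12 / 3.66×10^14 = 4.00×10^-3 m = 4.00 mm.

≈ 4.00 mm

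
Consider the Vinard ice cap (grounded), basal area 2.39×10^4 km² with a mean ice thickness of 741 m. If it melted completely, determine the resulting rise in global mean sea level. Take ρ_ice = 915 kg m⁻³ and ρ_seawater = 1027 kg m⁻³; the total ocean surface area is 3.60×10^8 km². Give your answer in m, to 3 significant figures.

Vinard: ice volume = 2.39×10^4 km² × 741 m = 1.771×10^4 km³; 1.771×10^4 × (915/1027) = 1.578×10^4 km³ of water.
Spread over 3.60×10^14 m² of ocean, Δh = 1.578×10^13 / 3.60×10^14 = 0.0438 m.

≈ 0.0438 m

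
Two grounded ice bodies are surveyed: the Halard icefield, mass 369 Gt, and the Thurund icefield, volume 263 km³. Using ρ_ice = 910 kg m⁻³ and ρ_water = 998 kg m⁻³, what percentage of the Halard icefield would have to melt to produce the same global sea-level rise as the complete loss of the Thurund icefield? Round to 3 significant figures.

Equal sea-level rise means equal mass of meltwater, i.e. equal mass of ice lost.
Ice mass of Thurund: 2.393×10^14 kg; ice mass of Halard: 3.690×10^14 kg.
Fraction required = 2.393×10^14 / 3.690×10^14 = 0.649 → 64.9 %.

≈ 64.9 %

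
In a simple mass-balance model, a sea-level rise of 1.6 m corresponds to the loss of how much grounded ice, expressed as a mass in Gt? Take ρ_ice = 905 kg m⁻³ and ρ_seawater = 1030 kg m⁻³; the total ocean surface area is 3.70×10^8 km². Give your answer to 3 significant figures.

Required water volume = Δh × A = 1.6 m × 3.70×10^14 m² = 5.920×10^14 m³.
ρ_w = 1030 kg m⁻³, so the mass of water = 5.920×10^14 m³ × 1030 kg m⁻³ = 6.098×10^17 kg = 6.10×10^5 Gt (and the same mass of ice, by conservation).

≈ 6.10×10^5 Gt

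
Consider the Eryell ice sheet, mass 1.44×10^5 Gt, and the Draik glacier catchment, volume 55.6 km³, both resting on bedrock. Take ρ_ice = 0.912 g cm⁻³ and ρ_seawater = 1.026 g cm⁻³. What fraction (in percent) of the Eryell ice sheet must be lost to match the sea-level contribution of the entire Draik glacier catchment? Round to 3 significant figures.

Equal sea-level rise means equal mass of meltwater, i.e. equal mass of ice lost.
Ice mass of Draik: 5.071×10^13 kg; ice mass of Eryell: 1.440×10^17 kg.
Fraction required = 5.071×10^13 / 1.440×10^17 = 3.52×10^-4 → 0.0352 %.

≈ 0.0352 %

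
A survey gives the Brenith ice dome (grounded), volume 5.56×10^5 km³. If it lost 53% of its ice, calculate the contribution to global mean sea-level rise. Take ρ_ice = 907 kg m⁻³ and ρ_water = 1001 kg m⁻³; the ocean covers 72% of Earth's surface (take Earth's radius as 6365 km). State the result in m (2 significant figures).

Brenith: 0.53 × 5.56×10^5 km³ × (907/1001) = 2.670×10^5 km³ of water.
Spread over 3.67×10^14 m² of ocean, Δh = 2.670×10^14 / 3.67×10^14 = 0.728 m.

≈ 0.73 m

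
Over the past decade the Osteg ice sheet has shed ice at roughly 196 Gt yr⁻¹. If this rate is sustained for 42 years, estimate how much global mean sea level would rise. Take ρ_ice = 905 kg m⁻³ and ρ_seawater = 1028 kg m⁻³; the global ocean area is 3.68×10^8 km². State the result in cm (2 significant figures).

Total mass lost = 196 Gt/yr × 42 yr = 8232 Gt = 8.232×10^15 kg.
ρ_w = 1028 kg m⁻³, so water volume = 8.232×10^15 / 1028 = 8.008×10^12 m³.
Δh = 8.008×10^12 / 3.68×10^14 = 0.0218 m = 2.2 cm.

≈ 2.2 cm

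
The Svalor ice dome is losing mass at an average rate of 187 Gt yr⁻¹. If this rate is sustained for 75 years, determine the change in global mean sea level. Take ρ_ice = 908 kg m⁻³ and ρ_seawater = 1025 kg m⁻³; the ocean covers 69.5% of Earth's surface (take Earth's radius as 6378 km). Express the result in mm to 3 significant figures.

Total mass lost = 187 Gt/yr × 75 yr = 1.402×10^4 Gt = 1.402×10^16 kg.
ρ_w = 1025 kg m⁻³, so water volume = 1.402×10^16 / 1025 = 1.368×10^13 m³.
Δh = 1.368×10^13 / 3.55×10^14 = 0.0385 m = 38.5 mm.

≈ 38.5 mm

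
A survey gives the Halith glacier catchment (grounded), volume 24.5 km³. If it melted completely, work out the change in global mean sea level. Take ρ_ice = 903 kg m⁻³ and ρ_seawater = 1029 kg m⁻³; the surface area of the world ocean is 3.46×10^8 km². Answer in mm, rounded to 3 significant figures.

Halith: 24.5 km³ × (903/1029) = 21.50 km³ of water.
Spread over 3.46×10^14 m² of ocean, Δh = 2.150×10^10 / 3.46×10^14 = 6.21×10^-5 m = 0.0621 mm.

≈ 0.0621 mm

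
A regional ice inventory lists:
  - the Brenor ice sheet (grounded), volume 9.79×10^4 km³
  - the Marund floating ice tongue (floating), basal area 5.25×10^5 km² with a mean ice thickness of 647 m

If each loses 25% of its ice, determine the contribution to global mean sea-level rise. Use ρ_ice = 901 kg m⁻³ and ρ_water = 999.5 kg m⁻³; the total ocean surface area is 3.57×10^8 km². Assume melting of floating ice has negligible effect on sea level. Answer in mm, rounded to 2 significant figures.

≈ 62 mm

Brenor: 0.25 × 9.79×10^4 km³ × (901/999.5) = 2.206×10^4 km³ of water.
The Marund floating ice tongue is floating and already displaces its own weight of water, so its melt adds essentially nothing to sea level.
Total added water ≈ 2.206×10^13 m³ over 3.57×10^14 m² → Δh = 0.0618 m = 62 mm.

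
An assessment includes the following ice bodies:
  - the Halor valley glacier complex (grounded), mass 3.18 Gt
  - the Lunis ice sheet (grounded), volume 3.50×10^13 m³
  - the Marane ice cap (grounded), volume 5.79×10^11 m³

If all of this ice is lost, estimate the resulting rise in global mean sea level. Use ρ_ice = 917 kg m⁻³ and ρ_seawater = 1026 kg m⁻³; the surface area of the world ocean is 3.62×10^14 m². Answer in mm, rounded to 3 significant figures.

≈ 87.9 mm

Halor: 3.18 Gt = 3.180×10^12 kg; dividing by ρ_w = 1026 kg m⁻³ gives 3.099×10^9 m³ of water.
Lunis: 3.50×10^13 m³ × (917/1026) = 3.128×10^13 m³ of water.
Marane: 5.79×10^11 m³ × (917/1026) = 5.175×10^11 m³ of water.
Total added water ≈ 3.180×10^13 m³ over 3.62×10^14 m² → Δh = 0.0879 m = 87.9 mm.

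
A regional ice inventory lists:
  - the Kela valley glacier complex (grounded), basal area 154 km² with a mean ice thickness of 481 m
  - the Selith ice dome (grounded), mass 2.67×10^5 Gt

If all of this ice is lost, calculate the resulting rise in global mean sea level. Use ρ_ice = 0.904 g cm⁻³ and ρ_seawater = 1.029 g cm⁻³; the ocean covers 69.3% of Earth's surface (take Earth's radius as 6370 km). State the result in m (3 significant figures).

≈ 0.734 m

Kela: ice volume = 154 km² × 481 m = 74.07 km³; 74.07 × (904/1029) = 65.08 km³ of water.
Selith: 2.67×10^5 Gt = 2.670×10^17 kg; dividing by ρ_w = 1.029 g cm⁻³ = 1029 kg m⁻³ gives 2.595×10^14 m³ of water.
Total added water ≈ 2.595×10^14 m³ over 3.53×10^14 m² → Δh = 0.734 m.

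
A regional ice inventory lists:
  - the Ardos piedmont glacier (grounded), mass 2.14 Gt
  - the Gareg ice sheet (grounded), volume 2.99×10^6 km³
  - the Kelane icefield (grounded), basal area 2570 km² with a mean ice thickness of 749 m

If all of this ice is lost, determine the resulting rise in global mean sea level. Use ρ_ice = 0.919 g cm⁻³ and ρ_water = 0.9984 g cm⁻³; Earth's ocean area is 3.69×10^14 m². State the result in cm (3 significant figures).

Ardos: 2.14 Gt = 2.140×10^12 kg; dividing by ρ_w = 0.9984 g cm⁻³ = 998.4 kg m⁻³ gives 2.143×10^9 m³ of water.
Gareg: 2.99×10^6 km³ × (919/998.4) = 2.752×10^6 km³ of water.
Kelane: ice volume = 2570 km² × 749 m = 1925 km³; 1925 × (919/998.4) = 1772 km³ of water.
Total added water ≈ 2.754×10^15 m³ over 3.69×10^14 m² → Δh = 7.46 m = 746 cm.

≈ 746 cm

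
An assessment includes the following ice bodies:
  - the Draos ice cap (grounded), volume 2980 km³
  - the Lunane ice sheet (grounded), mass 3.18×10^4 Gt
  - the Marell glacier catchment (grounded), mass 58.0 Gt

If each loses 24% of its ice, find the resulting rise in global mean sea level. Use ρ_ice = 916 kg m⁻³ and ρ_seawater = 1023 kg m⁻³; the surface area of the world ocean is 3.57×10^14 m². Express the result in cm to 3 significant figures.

≈ 2.27 cm

Draos: 0.24 × 2980 km³ × (916/1023) = 640.4 km³ of water.
Lunane: 0.24 × 3.18×10^4 Gt = 7.632×10^15 kg; dividing by ρ_w = 1023 kg m⁻³ gives 7.460×10^12 m³ of water.
Marell: 0.24 × 58.0 Gt = 1.392×10^13 kg; dividing by ρ_w = 1023 kg m⁻³ gives 1.361×10^10 m³ of water.
Total added water ≈ 8.114×10^12 m³ over 3.57×10^14 m² → Δh = 0.0227 m = 2.27 cm.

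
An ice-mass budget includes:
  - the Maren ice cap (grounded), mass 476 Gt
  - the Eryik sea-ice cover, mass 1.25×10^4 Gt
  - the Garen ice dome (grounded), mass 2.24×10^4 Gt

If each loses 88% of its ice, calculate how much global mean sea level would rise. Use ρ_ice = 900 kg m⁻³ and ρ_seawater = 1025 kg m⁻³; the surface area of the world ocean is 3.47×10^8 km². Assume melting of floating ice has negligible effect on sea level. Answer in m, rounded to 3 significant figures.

Maren: 0.88 × 476 Gt = 4.189×10^14 kg; dividing by ρ_w = 1025 kg m⁻³ gives 4.087×10^11 m³ of water.
The Eryik sea-ice cover is floating and already displaces its own weight of water, so its melt adds essentially nothing to sea level.
Garen: 0.88 × 2.24×10^4 Gt = 1.971×10^16 kg; dividing by ρ_w = 1025 kg m⁻³ gives 1.923×10^13 m³ of water.
Total added water ≈ 1.964×10^13 m³ over 3.47×10^14 m² → Δh = 0.0566 m.

≈ 0.0566 m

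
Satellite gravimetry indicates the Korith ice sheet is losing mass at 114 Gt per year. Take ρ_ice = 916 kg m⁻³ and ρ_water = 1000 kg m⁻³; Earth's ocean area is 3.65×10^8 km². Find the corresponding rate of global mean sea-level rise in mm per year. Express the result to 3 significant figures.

≈ 0.312 mm/yr

ρ_w = 1000 kg m⁻³. Annual water volume added = 114 Gt / ρ_w = 1.140×10^14 kg / 1000 kg m⁻³ = 1.140×10^11 m³.
Δh per year = 1.140×10^11 / 3.65×10^14 = 3.12×10^-4 m = 0.312 mm.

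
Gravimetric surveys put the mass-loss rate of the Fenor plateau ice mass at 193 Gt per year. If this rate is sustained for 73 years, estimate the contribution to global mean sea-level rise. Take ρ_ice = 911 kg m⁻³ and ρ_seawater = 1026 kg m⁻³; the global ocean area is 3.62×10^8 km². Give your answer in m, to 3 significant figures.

≈ 0.0379 m

Total mass lost = 193 Gt/yr × 73 yr = 1.409×10^4 Gt = 1.409×10^16 kg.
ρ_w = 1026 kg m⁻³, so water volume = 1.409×10^16 / 1026 = 1.373×10^13 m³.
Δh = 1.373×10^13 / 3.62×10^14 = 0.0379 m.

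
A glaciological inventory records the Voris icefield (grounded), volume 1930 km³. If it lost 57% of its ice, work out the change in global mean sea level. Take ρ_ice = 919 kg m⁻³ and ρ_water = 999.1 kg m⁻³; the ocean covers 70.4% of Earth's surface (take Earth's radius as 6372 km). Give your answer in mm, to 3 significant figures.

≈ 2.82 mm

Voris: 0.57 × 1930 km³ × (919/999.1) = 1012 km³ of water.
Spread over 3.59×10^14 m² of ocean, Δh = 1.012×10^12 / 3.59×10^14 = 2.82×10^-3 m = 2.82 mm.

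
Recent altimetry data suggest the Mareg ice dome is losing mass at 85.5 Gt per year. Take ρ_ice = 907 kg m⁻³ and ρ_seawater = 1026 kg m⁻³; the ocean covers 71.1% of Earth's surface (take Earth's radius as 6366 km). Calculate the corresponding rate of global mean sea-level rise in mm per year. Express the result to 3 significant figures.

≈ 0.230 mm/yr

ρ_w = 1026 kg m⁻³. Annual water volume added = 85.5 Gt / ρ_w = 8.550×10^13 kg / 1026 kg m⁻³ = 8.333×10^10 m³.
Δh per year = 8.333×10^10 / 3.62×10^14 = 2.30×10^-4 m = 0.230 mm.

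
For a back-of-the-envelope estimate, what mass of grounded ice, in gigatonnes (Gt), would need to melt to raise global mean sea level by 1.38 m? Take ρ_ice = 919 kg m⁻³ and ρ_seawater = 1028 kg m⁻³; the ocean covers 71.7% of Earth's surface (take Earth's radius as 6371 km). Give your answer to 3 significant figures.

Required water volume = Δh × A = 1.38 m × 3.66×10^14 m² = 5.047×10^14 m³.
ρ_w = 1028 kg m⁻³, so the mass of water = 5.047×10^14 m³ × 1028 kg m⁻³ = 5.188×10^17 kg = 5.19×10^5 Gt (and the same mass of ice, by conservation).

≈ 5.19×10^5 Gt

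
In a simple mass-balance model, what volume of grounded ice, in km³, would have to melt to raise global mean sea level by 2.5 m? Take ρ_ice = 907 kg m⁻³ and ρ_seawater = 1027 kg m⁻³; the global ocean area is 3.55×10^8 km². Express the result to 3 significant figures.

Required water volume = Δh × A = 2.5 m × 3.55×10^14 m² = 8.875×10^14 m³ = 8.875×10^5 km³.
Ice volume = water volume × ρ_w/ρ_ice = 8.875×10^5 × 1027/907 = 1.00×10^6 km³.

≈ 1.00×10^6 km³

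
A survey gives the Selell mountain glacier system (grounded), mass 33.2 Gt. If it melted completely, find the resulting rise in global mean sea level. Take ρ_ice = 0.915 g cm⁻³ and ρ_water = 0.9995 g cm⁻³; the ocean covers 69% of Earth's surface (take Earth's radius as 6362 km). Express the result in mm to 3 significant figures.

≈ 0.0946 mm

Selell: 33.2 Gt = 3.320×10^13 kg; dividing by ρ_w = 0.9995 g cm⁻³ = 999.5 kg m⁻³ gives 3.322×10^10 m³ of water.
Spread over 3.51×10^14 m² of ocean, Δh = 3.322×10^10 / 3.51×10^14 = 9.46×10^-5 m = 0.0946 mm.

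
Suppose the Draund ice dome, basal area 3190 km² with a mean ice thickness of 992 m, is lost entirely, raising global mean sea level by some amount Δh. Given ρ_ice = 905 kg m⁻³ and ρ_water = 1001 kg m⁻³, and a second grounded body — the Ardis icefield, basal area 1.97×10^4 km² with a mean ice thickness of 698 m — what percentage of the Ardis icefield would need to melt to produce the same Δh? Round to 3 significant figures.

≈ 23.0 %

Equal sea-level rise means equal mass of meltwater, i.e. equal mass of ice lost.
Ice mass of Draund: 2.864×10^15 kg; ice mass of Ardis: 1.244×10^16 kg.
Fraction required = 2.864×10^15 / 1.244×10^16 = 0.230 → 23.0 %.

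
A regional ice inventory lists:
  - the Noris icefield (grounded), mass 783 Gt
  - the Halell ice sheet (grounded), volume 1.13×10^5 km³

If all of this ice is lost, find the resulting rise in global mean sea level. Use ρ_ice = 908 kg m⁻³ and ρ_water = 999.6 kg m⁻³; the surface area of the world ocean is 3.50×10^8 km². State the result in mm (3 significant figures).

≈ 296 mm

Noris: 783 Gt = 7.830×10^14 kg; dividing by ρ_w = 999.6 kg m⁻³ gives 7.833×10^11 m³ of water.
Halell: 1.13×10^5 km³ × (908/999.6) = 1.026×10^5 km³ of water.
Total added water ≈ 1.034×10^14 m³ over 3.50×10^14 m² → Δh = 0.296 m = 296 mm.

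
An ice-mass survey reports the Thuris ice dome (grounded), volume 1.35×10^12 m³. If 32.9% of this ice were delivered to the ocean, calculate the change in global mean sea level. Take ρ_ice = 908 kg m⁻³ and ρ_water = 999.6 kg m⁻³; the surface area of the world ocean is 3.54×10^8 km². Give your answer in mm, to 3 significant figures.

≈ 1.14 mm

Thuris: 0.329 × 1.35×10^12 m³ × (908/999.6) = 4.034×10^11 m³ of water.
Spread over 3.54×10^14 m² of ocean, Δh = 4.034×10^11 / 3.54×10^14 = 1.14×10^-3 m = 1.14 mm.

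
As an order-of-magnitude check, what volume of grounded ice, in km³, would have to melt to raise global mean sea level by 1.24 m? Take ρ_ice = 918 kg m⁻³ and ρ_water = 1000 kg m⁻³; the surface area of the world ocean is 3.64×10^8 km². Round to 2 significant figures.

Required water volume = Δh × A = 1.24 m × 3.64×10^14 m² = 4.514×10^14 m³ = 4.514×10^5 km³.
Ice volume = water volume × ρ_w/ρ_ice = 4.514×10^5 × 1000/918 = 4.9×10^5 km³.

≈ 4.9×10^5 km³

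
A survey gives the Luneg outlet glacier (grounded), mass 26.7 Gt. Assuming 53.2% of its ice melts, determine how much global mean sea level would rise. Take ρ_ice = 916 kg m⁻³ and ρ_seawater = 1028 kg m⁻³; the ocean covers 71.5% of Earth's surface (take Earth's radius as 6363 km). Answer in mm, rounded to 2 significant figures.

≈ 0.038 mm

Luneg: 0.532 × 26.7 Gt = 1.420×10^13 kg; dividing by ρ_w = 1028 kg m⁻³ gives 1.382×10^10 m³ of water.
Spread over 3.64×10^14 m² of ocean, Δh = 1.382×10^10 / 3.64×10^14 = 3.80×10^-5 m = 0.038 mm.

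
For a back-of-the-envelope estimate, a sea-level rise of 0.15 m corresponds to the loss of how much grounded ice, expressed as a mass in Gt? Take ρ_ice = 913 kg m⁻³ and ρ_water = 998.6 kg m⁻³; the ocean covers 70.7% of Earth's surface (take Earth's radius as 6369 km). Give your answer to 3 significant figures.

≈ 5.40×10^4 Gt

Required water volume = Δh × A = 0.15 m × 3.60×10^14 m² = 5.406×10^13 m³.
ρ_w = 998.6 kg m⁻³, so the mass of water = 5.406×10^13 m³ × 998.6 kg m⁻³ = 5.398×10^16 kg = 5.40×10^4 Gt (and the same mass of ice, by conservation).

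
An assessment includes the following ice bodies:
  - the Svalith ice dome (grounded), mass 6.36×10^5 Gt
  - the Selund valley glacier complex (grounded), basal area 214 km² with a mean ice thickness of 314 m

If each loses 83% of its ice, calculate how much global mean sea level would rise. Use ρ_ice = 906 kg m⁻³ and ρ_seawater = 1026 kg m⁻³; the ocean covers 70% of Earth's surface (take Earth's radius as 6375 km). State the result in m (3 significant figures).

≈ 1.44 m

Svalith: 0.83 × 6.36×10^5 Gt = 5.279×10^17 kg; dividing by ρ_w = 1026 kg m⁻³ gives 5.145×10^14 m³ of water.
Selund: ice volume = 214 km² × 314 m = 67.20 km³; 0.83 × 67.20 × (906/1026) = 49.25 km³ of water.
Total added water ≈ 5.146×10^14 m³ over 3.57×10^14 m² → Δh = 1.44 m.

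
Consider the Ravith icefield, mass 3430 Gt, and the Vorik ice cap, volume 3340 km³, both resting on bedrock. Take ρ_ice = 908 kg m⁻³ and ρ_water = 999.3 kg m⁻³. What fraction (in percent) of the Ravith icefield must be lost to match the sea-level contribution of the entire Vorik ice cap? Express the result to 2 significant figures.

≈ 88 %

Equal sea-level rise means equal mass of meltwater, i.e. equal mass of ice lost.
Ice mass of Vorik: 3.033×10^15 kg; ice mass of Ravith: 3.430×10^15 kg.
Fraction required = 3.033×10^15 / 3.430×10^15 = 0.884 → 88 %.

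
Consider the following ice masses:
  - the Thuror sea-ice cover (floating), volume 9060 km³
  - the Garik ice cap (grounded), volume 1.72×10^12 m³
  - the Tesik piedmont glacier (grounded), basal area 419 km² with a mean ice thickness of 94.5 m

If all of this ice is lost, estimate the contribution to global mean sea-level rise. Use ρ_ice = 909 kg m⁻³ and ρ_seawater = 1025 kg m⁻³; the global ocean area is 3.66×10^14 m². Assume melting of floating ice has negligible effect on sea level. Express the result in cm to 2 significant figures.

The Thuror sea-ice cover is floating and already displaces its own weight of water, so its melt adds essentially nothing to sea level.
Garik: 1.72×10^12 m³ × (909/1025) = 1.525×10^12 m³ of water.
Tesik: ice volume = 419 km² × 94.5 m = 39.60 km³; 39.60 × (909/1025) = 35.11 km³ of water.
Total added water ≈ 1.560×10^12 m³ over 3.66×10^14 m² → Δh = 4.26×10^-3 m = 0.43 cm.

≈ 0.43 cm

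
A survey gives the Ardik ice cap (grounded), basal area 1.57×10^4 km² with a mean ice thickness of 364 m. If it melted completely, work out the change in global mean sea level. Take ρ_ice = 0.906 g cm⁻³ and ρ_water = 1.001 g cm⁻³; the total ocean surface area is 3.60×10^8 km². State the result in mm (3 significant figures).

Ardik: ice volume = 1.57×10^4 km² × 364 m = 5715 km³; 5715 × (906/1001) = 5172 km³ of water.
Spread over 3.60×10^14 m² of ocean, Δh = 5.172×10^12 / 3.60×10^14 = 0.0144 m = 14.4 mm.

≈ 14.4 mm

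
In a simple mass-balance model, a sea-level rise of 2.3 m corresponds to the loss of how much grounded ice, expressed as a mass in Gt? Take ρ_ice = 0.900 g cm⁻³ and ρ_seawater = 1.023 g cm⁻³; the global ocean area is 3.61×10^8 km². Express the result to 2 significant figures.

Required water volume = Δh × A = 2.3 m × 3.61×10^14 m² = 8.303×10^14 m³.
ρ_w = 1.023 g cm⁻³ = 1023 kg m⁻³, so the mass of water = 8.303×10^14 m³ × 1023 kg m⁻³ = 8.494×10^17 kg = 8.5×10^5 Gt (and the same mass of ice, by conservation).

≈ 8.5×10^5 Gt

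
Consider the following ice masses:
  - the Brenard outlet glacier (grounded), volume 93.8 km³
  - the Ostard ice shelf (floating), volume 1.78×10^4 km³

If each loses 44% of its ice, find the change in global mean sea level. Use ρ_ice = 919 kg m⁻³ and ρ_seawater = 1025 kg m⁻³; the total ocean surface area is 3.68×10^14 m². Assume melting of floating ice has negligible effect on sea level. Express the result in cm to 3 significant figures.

≈ 0.0101 cm

Brenard: 0.44 × 93.8 km³ × (919/1025) = 37.00 km³ of water.
The Ostard ice shelf is floating and already displaces its own weight of water, so its melt adds essentially nothing to sea level.
Total added water ≈ 3.700×10^10 m³ over 3.68×10^14 m² → Δh = 1.01×10^-4 m = 0.0101 cm.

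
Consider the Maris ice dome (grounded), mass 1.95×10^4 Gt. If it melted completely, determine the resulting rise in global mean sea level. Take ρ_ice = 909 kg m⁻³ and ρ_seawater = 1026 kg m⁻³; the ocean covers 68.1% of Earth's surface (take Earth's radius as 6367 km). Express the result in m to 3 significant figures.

Maris: 1.95×10^4 Gt = 1.950×10^16 kg; dividing by ρ_w = 1026 kg m⁻³ gives 1.901×10^13 m³ of water.
Spread over 3.47×10^14 m² of ocean, Δh = 1.901×10^13 / 3.47×10^14 = 0.0548 m.

≈ 0.0548 m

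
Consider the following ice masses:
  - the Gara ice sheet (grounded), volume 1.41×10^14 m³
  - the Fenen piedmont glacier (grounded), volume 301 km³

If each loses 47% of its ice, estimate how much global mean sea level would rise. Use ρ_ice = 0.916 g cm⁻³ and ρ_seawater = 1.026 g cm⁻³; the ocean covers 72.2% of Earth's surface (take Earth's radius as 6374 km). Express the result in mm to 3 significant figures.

Gara: 0.47 × 1.41×10^14 m³ × (916/1026) = 5.917×10^13 m³ of water.
Fenen: 0.47 × 301 km³ × (916/1026) = 126.3 km³ of water.
Total added water ≈ 5.929×10^13 m³ over 3.69×10^14 m² → Δh = 0.161 m = 161 mm.

≈ 161 mm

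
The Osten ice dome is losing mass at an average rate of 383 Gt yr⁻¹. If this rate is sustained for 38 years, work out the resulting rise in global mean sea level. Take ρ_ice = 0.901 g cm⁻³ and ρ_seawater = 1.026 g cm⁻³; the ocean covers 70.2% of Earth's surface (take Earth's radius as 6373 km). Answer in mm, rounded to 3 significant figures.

Total mass lost = 383 Gt/yr × 38 yr = 1.455×10^4 Gt = 1.455×10^16 kg.
ρ_w = 1.026 g cm⁻³ = 1026 kg m⁻³, so water volume = 1.455×10^16 / 1026 = 1.419×10^13 m³.
Δh = 1.419×10^13 / 3.58×10^14 = 0.0396 m = 39.6 mm.

≈ 39.6 mm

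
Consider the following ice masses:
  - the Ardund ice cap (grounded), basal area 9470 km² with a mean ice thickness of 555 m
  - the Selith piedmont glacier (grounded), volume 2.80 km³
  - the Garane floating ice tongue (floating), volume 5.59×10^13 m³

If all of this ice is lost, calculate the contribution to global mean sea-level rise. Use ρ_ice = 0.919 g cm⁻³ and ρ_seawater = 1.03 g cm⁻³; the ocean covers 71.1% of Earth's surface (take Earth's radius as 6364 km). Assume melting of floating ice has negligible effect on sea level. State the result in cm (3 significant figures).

Ardund: ice volume = 9470 km² × 555 m = 5256 km³; 5256 × (919/1030) = 4689 km³ of water.
Selith: 2.80 km³ × (919/1030) = 2.498 km³ of water.
The Garane floating ice tongue is floating and already displaces its own weight of water, so its melt adds essentially nothing to sea level.
Total added water ≈ 4.692×10^12 m³ over 3.62×10^14 m² → Δh = 0.0130 m = 1.30 cm.

≈ 1.30 cm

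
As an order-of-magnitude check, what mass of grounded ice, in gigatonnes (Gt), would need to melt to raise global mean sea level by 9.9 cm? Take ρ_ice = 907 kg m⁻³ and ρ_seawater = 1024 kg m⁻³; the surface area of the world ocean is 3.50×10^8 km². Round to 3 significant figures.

Required water volume = Δh × A = 0.099 m × 3.50×10^14 m² = 3.465×10^13 m³.
ρ_w = 1024 kg m⁻³, so the mass of water = 3.465×10^13 m³ × 1024 kg m⁻³ = 3.548×10^16 kg = 3.55×10^4 Gt (and the same mass of ice, by conservation).

≈ 3.55×10^4 Gt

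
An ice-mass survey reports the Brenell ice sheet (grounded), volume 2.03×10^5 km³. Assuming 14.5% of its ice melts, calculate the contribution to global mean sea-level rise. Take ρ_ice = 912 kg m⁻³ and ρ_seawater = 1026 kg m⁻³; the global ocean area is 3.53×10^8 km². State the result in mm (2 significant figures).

Brenell: 0.145 × 2.03×10^5 km³ × (912/1026) = 2.616×10^4 km³ of water.
Spread over 3.53×10^14 m² of ocean, Δh = 2.616×10^13 / 3.53×10^14 = 0.0741 m = 74 mm.

≈ 74 mm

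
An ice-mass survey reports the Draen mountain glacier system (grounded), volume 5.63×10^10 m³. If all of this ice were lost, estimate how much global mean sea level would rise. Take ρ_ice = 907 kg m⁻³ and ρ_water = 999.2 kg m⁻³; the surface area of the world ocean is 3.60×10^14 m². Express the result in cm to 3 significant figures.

Draen: 5.63×10^10 m³ × (907/999.2) = 5.110×10^10 m³ of water.
Spread over 3.60×10^14 m² of ocean, Δh = 5.110×10^10 / 3.60×10^14 = 1.42×10^-4 m = 0.0142 cm.

≈ 0.0142 cm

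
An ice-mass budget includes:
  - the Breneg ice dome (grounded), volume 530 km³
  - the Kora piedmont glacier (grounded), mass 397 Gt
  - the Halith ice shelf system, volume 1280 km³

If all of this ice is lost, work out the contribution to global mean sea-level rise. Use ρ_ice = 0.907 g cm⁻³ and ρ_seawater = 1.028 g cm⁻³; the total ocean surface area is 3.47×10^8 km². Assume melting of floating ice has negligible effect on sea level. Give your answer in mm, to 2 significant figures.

Breneg: 530 km³ × (907/1028) = 467.6 km³ of water.
Kora: 397 Gt = 3.970×10^14 kg; dividing by ρ_w = 1.028 g cm⁻³ = 1028 kg m⁻³ gives 3.862×10^11 m³ of water.
The Halith ice shelf system is floating and already displaces its own weight of water, so its melt adds essentially nothing to sea level.
Total added water ≈ 8.538×10^11 m³ over 3.47×10^14 m² → Δh = 2.46×10^-3 m = 2.5 mm.

≈ 2.5 mm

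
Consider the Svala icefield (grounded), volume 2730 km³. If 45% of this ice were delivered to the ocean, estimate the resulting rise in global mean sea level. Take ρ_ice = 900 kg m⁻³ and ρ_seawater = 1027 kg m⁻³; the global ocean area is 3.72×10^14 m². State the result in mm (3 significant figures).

≈ 2.89 mm

Svala: 0.45 × 2730 km³ × (900/1027) = 1077 km³ of water.
Spread over 3.72×10^14 m² of ocean, Δh = 1.077×10^12 / 3.72×10^14 = 2.89×10^-3 m = 2.89 mm.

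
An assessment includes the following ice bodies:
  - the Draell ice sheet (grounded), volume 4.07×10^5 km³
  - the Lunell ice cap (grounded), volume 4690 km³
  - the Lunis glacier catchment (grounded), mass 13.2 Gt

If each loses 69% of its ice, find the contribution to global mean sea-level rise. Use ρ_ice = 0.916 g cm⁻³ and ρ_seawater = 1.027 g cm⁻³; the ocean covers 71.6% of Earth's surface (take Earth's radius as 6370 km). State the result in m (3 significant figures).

≈ 0.694 m

Draell: 0.69 × 4.07×10^5 km³ × (916/1027) = 2.505×10^5 km³ of water.
Lunell: 0.69 × 4690 km³ × (916/1027) = 2886 km³ of water.
Lunis: 0.69 × 13.2 Gt = 9.108×10^12 kg; dividing by ρ_w = 1.027 g cm⁻³ = 1027 kg m⁻³ gives 8.869×10^9 m³ of water.
Total added water ≈ 2.534×10^14 m³ over 3.65×10^14 m² → Δh = 0.694 m.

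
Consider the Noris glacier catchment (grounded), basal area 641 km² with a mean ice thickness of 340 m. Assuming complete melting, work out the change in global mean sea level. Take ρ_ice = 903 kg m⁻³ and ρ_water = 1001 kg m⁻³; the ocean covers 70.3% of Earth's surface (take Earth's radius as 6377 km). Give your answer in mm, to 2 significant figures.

≈ 0.55 mm

Noris: ice volume = 641 km² × 340 m = 217.9 km³; 217.9 × (903/1001) = 196.6 km³ of water.
Spread over 3.59×10^14 m² of ocean, Δh = 1.966×10^11 / 3.59×10^14 = 5.47×10^-4 m = 0.55 mm.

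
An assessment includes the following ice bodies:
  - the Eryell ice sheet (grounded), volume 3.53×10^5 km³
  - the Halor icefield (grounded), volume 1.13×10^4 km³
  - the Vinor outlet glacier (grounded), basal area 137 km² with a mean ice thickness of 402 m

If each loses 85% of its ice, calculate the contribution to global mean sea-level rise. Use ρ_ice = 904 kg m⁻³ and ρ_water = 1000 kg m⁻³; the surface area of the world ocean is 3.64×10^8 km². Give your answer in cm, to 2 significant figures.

Eryell: 0.85 × 3.53×10^5 km³ × (904/1000) = 2.712×10^5 km³ of water.
Halor: 0.85 × 1.13×10^4 km³ × (904/1000) = 8683 km³ of water.
Vinor: ice volume = 137 km² × 402 m = 55.07 km³; 0.85 × 55.07 × (904/1000) = 42.32 km³ of water.
Total added water ≈ 2.800×10^14 m³ over 3.64×10^14 m² → Δh = 0.769 m = 77 cm.

≈ 77 cm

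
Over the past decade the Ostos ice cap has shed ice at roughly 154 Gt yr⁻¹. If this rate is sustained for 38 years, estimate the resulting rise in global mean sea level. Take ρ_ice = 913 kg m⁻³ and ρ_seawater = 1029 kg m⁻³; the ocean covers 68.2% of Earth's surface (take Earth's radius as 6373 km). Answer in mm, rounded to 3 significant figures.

Total mass lost = 154 Gt/yr × 38 yr = 5852 Gt = 5.852×10^15 kg.
ρ_w = 1029 kg m⁻³, so water volume = 5.852×10^15 / 1029 = 5.687×10^12 m³.
Δh = 5.687×10^12 / 3.48×10^14 = 0.0163 m = 16.3 mm.

≈ 16.3 mm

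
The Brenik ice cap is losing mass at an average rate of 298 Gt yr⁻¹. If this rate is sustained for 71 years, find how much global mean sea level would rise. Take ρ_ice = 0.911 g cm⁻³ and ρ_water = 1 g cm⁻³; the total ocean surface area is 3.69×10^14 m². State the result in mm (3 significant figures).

≈ 57.3 mm

Total mass lost = 298 Gt/yr × 71 yr = 2.116×10^4 Gt = 2.116×10^16 kg.
ρ_w = 1 g cm⁻³ = 1000 kg m⁻³, so water volume = 2.116×10^16 / 1000 = 2.116×10^13 m³.
Δh = 2.116×10^13 / 3.69×10^14 = 0.0573 m = 57.3 mm.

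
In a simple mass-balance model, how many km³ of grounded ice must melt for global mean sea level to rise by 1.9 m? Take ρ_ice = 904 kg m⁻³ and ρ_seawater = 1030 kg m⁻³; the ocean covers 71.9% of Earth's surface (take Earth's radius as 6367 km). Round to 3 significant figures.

≈ 7.93×10^5 km³

Required water volume = Δh × A = 1.9 m × 3.66×10^14 m² = 6.959×10^14 m³ = 6.959×10^5 km³.
Ice volume = water volume × ρ_w/ρ_ice = 6.959×10^5 × 1030/904 = 7.93×10^5 km³.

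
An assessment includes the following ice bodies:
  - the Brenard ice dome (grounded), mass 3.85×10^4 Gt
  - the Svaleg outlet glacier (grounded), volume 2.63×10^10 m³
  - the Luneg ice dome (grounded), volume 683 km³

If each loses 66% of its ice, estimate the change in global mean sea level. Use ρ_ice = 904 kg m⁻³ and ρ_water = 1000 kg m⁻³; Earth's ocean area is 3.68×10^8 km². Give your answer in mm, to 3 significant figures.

≈ 70.2 mm

Brenard: 0.66 × 3.85×10^4 Gt = 2.541×10^16 kg; dividing by ρ_w = 1000 kg m⁻³ gives 2.541×10^13 m³ of water.
Svaleg: 0.66 × 2.63×10^10 m³ × (904/1000) = 1.569×10^10 m³ of water.
Luneg: 0.66 × 683 km³ × (904/1000) = 407.5 km³ of water.
Total added water ≈ 2.583×10^13 m³ over 3.68×10^14 m² → Δh = 0.0702 m = 70.2 mm.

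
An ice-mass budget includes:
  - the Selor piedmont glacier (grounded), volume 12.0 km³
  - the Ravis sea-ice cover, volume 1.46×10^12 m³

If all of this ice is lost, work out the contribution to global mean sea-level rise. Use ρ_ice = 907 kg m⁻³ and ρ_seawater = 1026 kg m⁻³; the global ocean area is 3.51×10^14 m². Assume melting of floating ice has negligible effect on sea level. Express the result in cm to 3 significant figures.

≈ 3.02×10^-3 cm

Selor: 12.0 km³ × (907/1026) = 10.61 km³ of water.
The Ravis sea-ice cover is floating and already displaces its own weight of water, so its melt adds essentially nothing to sea level.
Total added water ≈ 1.061×10^10 m³ over 3.51×10^14 m² → Δh = 3.02×10^-5 m = 3.02×10^-3 cm.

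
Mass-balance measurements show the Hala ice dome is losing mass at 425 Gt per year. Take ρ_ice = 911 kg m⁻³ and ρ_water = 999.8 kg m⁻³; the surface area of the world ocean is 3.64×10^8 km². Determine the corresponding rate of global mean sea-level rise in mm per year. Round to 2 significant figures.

ρ_w = 999.8 kg m⁻³. Annual water volume added = 425 Gt / ρ_w = 4.250×10^14 kg / 999.8 kg m⁻³ = 4.251×10^11 m³.
Δh per year = 4.251×10^11 / 3.64×10^14 = 1.17×10^-3 m = 1.2 mm.

≈ 1.2 mm/yr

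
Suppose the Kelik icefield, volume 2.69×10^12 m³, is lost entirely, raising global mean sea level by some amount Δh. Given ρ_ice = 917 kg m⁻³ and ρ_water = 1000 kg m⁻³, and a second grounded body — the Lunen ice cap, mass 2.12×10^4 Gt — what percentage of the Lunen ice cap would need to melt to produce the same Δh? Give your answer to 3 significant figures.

≈ 11.6 %

Equal sea-level rise means equal mass of meltwater, i.e. equal mass of ice lost.
Ice mass of Kelik: 2.467×10^15 kg; ice mass of Lunen: 2.120×10^16 kg.
Fraction required = 2.467×10^15 / 2.120×10^16 = 0.116 → 11.6 %.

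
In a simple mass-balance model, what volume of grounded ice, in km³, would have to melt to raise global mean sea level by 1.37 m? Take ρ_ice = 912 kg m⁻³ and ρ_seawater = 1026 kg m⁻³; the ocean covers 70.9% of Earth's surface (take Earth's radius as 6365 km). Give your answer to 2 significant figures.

≈ 5.6×10^5 km³

Required water volume = Δh × A = 1.37 m × 3.61×10^14 m² = 4.945×10^14 m³ = 4.945×10^5 km³.
Ice volume = water volume × ρ_w/ρ_ice = 4.945×10^5 × 1026/912 = 5.6×10^5 km³.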